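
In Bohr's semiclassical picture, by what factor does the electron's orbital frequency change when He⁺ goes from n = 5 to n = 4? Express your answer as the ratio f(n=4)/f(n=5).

f ∝ Z^2 · n^-3; with Z fixed, f ∝ n^-3.
f(n=4)/f(n=5) = (4/5)^-3 = 125/64

125/64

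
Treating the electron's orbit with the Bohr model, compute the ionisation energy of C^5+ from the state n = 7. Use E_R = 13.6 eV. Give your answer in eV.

E_n = −E_R·Z²/n² = −13.6 × 6²/7² eV = -9.99 eV
Ionisation energy = −E_n = 9.99 eV

9.99 eV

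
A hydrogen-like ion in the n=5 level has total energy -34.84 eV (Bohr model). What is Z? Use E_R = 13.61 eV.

8

E_n = −E_R Z²/n² ⇒ Z² = −E_n n²/E_R = 34.84 × 5² / 13.61 ≈ 64.00
Z = 8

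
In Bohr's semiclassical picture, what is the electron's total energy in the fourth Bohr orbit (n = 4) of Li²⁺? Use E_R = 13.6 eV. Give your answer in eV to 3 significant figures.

-7.65 eV

E_n = −E_R·Z²/n² = −13.6 × 3²/4² = -7.65 eV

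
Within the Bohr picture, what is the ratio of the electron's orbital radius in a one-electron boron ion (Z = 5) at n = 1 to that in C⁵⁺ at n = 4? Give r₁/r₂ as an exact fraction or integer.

3/40

r ∝ Z^-1 · n^2
r₁/r₂ = (5/6)^-1 · (1/4)^2 = 3/40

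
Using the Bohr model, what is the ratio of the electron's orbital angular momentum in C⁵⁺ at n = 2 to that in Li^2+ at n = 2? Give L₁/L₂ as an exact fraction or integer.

1

L = nℏ is independent of Z.
L₁/L₂ = n₁/n₂ = 2/2 = 1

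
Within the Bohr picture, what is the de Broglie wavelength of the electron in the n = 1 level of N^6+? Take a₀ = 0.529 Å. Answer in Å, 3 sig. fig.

0.475 Å

The Bohr quantisation condition is nλ = 2πr_n.
r_n = n²a₀/Z = 0.0756 Å
λ = 2πr_n/n = 2π·0.0756/1 = 0.475 Å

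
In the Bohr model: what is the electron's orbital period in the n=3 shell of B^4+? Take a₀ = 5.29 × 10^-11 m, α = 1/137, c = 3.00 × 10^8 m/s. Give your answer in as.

r = n²a₀/Z = 3²·5.29 × 10^-11/5 = 9.52 × 10^-11 m
v = Zαc/n = 5·0.00730·3.00 × 10^8/3 = 3.65 × 10^6 m/s
T = 2πr/v = 1.64 × 10^-16 s = 164 as

164 as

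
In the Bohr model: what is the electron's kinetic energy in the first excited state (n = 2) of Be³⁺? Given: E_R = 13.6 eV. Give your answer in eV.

For a Coulomb orbit the virial theorem gives K = −E_n.
E_n = −E_R·Z²/n², so K = E_R·Z²/n² = 13.6 × 4²/2² = 54.4 eV

54.4 eV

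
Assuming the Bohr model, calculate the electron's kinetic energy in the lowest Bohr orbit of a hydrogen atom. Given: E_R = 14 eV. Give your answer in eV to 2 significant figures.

For a Coulomb orbit the virial theorem gives K = −E_n.
E_n = −E_R·Z²/n², so K = E_R·Z²/n² = 14 × 1²/1² = 14 eV

14 eV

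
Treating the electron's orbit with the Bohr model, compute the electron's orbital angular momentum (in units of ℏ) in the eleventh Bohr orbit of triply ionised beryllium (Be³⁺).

L_n = nℏ, so L/ℏ = n = 11.

11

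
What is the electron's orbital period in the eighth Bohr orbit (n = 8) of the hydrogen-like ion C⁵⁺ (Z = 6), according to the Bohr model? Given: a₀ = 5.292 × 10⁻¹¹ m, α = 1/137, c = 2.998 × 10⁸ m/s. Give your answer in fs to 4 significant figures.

2.161 fs

r = n²a₀/Z = 8²·5.292 × 10⁻¹¹/6 = 5.645 × 10⁻¹⁰ m
v = Zαc/n = 6·0.007299·2.998 × 10⁸/8 = 1.641 × 10⁶ m/s
T = 2πr/v = 2.161 × 10⁻¹⁵ s = 2.161 fs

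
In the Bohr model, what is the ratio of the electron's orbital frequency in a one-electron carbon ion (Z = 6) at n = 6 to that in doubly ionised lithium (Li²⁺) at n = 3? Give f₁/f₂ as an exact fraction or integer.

f ∝ Z^2 · n^-3
f₁/f₂ = (6/3)^2 · (6/3)^-3 = 1/2

1/2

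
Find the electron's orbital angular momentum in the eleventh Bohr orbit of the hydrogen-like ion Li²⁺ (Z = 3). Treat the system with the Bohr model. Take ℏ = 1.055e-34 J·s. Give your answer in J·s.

L_n = nℏ = 11 × 1.055e-34 = 1.160e-33 J·s

1.160e-33 J·s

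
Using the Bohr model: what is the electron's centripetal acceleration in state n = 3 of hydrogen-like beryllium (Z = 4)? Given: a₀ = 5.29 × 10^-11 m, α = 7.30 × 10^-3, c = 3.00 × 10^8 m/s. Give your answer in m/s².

7.16 × 10^22 m/s²

r = n²a₀/Z = 1.19 × 10^-10 m, v = Zαc/n = 2.92 × 10^6 m/s
a = v²/r = (2.92 × 10^6)² / 1.19 × 10^-10 = 7.16 × 10^22 m/s²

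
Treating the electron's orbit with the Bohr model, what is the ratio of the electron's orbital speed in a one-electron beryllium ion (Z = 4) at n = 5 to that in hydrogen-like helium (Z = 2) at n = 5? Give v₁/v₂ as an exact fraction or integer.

2

v ∝ Z^1 · n^-1
v₁/v₂ = (4/2)^1 · (5/5)^-1 = 2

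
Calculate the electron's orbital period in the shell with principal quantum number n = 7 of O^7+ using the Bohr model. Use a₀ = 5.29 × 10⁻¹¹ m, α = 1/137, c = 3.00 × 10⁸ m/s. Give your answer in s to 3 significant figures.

8.13 × 10⁻¹⁶ s

r = n²a₀/Z = 7²·5.29 × 10⁻¹¹/8 = 3.24 × 10⁻¹⁰ m
v = Zαc/n = 8·0.00730·3.00 × 10⁸/7 = 2.50 × 10⁶ m/s
T = 2πr/v = 8.13 × 10⁻¹⁶ s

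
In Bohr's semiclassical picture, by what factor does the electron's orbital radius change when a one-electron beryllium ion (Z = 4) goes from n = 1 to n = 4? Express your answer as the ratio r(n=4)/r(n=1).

r ∝ Z^-1 · n^2; with Z fixed, r ∝ n^2.
r(n=4)/r(n=1) = (4/1)^2 = 16

16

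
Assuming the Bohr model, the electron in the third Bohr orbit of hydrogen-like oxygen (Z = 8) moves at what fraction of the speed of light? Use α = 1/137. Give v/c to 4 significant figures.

0.01946

v_n = Zαc/n, so v/c = Zα/n = 8 × 0.007299 / 3 = 0.01946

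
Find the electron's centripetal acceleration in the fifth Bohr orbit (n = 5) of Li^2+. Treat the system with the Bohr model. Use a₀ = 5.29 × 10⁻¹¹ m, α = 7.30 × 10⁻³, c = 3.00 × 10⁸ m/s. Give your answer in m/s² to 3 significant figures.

3.92 × 10²¹ m/s²

r = n²a₀/Z = 4.41 × 10⁻¹⁰ m, v = Zαc/n = 1.31 × 10⁶ m/s
a = v²/r = (1.31 × 10⁶)² / 4.41 × 10⁻¹⁰ = 3.92 × 10²¹ m/s²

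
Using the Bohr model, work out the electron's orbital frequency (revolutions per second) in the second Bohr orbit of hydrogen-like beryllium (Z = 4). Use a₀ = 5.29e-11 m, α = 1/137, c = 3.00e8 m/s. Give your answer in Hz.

1.32e16 Hz

r = n²a₀/Z = 5.29e-11 m, v = Zαc/n = 4.38e6 m/s
f = v/(2πr) = 1.32e16 Hz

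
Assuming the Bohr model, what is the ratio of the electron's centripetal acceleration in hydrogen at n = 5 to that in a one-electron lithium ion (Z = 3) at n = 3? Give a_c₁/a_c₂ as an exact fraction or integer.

3/625

a_c ∝ Z^3 · n^-4
a_c₁/a_c₂ = (1/3)^3 · (5/3)^-4 = 3/625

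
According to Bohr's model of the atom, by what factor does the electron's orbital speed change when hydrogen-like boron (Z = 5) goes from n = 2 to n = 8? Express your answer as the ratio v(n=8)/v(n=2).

1/4

v ∝ Z^1 · n^-1; with Z fixed, v ∝ n^-1.
v(n=8)/v(n=2) = (8/2)^-1 = 1/4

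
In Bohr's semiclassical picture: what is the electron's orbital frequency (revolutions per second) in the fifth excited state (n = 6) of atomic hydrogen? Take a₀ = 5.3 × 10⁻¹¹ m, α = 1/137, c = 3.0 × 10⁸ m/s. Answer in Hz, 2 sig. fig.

r = n²a₀/Z = 1.9 × 10⁻⁹ m, v = Zαc/n = 3.6 × 10⁵ m/s
f = v/(2πr) = 3.0 × 10¹³ Hz

3.0 × 10¹³ Hz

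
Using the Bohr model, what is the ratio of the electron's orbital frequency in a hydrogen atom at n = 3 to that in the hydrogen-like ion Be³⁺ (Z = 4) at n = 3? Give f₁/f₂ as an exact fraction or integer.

f ∝ Z^2 · n^-3
f₁/f₂ = (1/4)^2 · (3/3)^-3 = 1/16

1/16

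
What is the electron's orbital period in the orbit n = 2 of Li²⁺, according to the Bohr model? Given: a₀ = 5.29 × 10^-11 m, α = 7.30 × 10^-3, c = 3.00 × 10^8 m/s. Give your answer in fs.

0.135 fs

r = n²a₀/Z = 2²·5.29 × 10^-11/3 = 7.05 × 10^-11 m
v = Zαc/n = 3·0.00730·3.00 × 10^8/2 = 3.29 × 10^6 m/s
T = 2πr/v = 1.35 × 10^-16 s = 0.135 fs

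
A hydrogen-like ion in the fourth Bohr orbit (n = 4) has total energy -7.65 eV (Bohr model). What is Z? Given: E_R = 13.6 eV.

3

E_n = −E_R Z²/n² ⇒ Z² = −E_n n²/E_R = 7.65 × 4² / 13.6 ≈ 9.00
Z = 3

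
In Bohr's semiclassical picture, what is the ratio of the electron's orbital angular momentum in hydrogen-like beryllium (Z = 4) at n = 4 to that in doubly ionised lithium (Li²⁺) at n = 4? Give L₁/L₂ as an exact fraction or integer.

L = nℏ is independent of Z.
L₁/L₂ = n₁/n₂ = 4/4 = 1

1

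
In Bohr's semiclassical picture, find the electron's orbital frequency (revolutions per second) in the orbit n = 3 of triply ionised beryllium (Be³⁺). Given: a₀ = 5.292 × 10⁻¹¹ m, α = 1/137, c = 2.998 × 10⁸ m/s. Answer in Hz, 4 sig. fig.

3.900 × 10¹⁵ Hz

r = n²a₀/Z = 1.191 × 10⁻¹⁰ m, v = Zαc/n = 2.918 × 10⁶ m/s
f = v/(2πr) = 3.900 × 10¹⁵ Hz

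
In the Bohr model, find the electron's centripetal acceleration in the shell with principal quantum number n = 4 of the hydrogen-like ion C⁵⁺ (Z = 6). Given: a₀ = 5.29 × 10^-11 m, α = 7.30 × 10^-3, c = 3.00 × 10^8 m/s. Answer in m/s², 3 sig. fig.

r = n²a₀/Z = 1.41 × 10^-10 m, v = Zαc/n = 3.29 × 10^6 m/s
a = v²/r = (3.29 × 10^6)² / 1.41 × 10^-10 = 7.65 × 10^22 m/s²

7.65 × 10^22 m/s²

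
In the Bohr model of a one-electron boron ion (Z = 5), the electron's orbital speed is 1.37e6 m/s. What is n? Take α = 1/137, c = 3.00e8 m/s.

8

v_n = Zαc/n ⇒ n = Zαc/v = 5 × 0.00730 × 3.00e8 / 1.37e6 ≈ 7.99
n = 8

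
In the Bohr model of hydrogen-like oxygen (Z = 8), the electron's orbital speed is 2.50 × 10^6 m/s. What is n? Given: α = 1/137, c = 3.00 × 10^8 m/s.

v_n = Zαc/n ⇒ n = Zαc/v = 8 × 0.00730 × 3.00 × 10^8 / 2.50 × 10^6 ≈ 7.01
n = 7

7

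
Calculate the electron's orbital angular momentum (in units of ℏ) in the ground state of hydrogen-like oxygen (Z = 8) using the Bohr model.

1

L_n = nℏ, so L/ℏ = n = 1.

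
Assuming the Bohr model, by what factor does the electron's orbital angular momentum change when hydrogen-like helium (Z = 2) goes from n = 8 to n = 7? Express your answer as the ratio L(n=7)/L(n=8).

7/8

L = nℏ depends only on n, so L ∝ n.
L(n=7)/L(n=8) = (7/8)^1 = 7/8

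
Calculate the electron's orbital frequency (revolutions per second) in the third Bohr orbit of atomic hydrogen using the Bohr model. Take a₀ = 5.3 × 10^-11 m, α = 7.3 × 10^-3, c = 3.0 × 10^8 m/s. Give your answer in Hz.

r = n²a₀/Z = 4.8 × 10^-10 m, v = Zαc/n = 7.3 × 10^5 m/s
f = v/(2πr) = 2.4 × 10^14 Hz

2.4 × 10^14 Hz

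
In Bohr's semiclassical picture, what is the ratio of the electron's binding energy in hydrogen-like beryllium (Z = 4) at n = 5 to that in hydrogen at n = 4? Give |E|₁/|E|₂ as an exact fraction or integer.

256/25

|E| ∝ Z^2 · n^-2
|E|₁/|E|₂ = (4/1)^2 · (5/4)^-2 = 256/25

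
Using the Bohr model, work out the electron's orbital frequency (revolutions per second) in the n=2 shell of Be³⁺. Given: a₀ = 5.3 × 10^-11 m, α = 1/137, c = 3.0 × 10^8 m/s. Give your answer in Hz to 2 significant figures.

r = n²a₀/Z = 5.3 × 10^-11 m, v = Zαc/n = 4.4 × 10^6 m/s
f = v/(2πr) = 1.3 × 10^16 Hz

1.3 × 10^16 Hz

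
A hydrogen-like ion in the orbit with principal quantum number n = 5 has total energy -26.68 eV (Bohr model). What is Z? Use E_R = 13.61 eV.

7

E_n = −E_R Z²/n² ⇒ Z² = −E_n n²/E_R = 26.68 × 5² / 13.61 ≈ 49.01
Z = 7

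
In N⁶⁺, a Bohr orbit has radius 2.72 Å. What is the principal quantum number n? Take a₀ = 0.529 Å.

r_n = n²a₀/Z ⇒ n² = rZ/a₀ = 2.72 × 7 / 0.529 ≈ 35.99
n = 6

6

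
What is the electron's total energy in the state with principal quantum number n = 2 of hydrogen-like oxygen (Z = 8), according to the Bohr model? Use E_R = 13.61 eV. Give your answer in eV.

-217.8 eV

E_n = −E_R·Z²/n² = −13.61 × 8²/2² = -217.8 eV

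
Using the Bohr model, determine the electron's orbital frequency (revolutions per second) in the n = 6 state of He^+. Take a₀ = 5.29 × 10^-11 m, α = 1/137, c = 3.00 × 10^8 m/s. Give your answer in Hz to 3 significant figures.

r = n²a₀/Z = 9.52 × 10^-10 m, v = Zαc/n = 7.30 × 10^5 m/s
f = v/(2πr) = 1.22 × 10^14 Hz

1.22 × 10^14 Hz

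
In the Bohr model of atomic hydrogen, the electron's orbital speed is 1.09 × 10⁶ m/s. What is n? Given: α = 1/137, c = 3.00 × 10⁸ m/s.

v_n = Zαc/n ⇒ n = Zαc/v = 1 × 0.00730 × 3.00 × 10⁸ / 1.09 × 10⁶ ≈ 2.01
n = 2

2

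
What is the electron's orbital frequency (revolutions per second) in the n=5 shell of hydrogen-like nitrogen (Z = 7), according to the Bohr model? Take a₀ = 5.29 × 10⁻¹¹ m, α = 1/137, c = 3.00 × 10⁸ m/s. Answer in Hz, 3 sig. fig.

r = n²a₀/Z = 1.89 × 10⁻¹⁰ m, v = Zαc/n = 3.07 × 10⁶ m/s
f = v/(2πr) = 2.58 × 10¹⁵ Hz

2.58 × 10¹⁵ Hz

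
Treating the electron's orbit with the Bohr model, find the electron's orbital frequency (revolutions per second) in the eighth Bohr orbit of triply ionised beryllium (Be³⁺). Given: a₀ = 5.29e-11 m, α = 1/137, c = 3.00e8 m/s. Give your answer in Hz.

2.06e14 Hz

r = n²a₀/Z = 8.46e-10 m, v = Zαc/n = 1.09e6 m/s
f = v/(2πr) = 2.06e14 Hz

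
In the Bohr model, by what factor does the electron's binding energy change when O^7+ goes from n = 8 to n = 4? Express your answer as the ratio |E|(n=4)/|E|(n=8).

|E| ∝ Z^2 · n^-2; with Z fixed, |E| ∝ n^-2.
|E|(n=4)/|E|(n=8) = (4/8)^-2 = 4

4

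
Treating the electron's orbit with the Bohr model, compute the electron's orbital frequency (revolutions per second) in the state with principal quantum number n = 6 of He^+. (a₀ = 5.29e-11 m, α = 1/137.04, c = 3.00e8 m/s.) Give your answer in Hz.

1.22e14 Hz

r = n²a₀/Z = 9.52e-10 m, v = Zαc/n = 7.30e5 m/s
f = v/(2πr) = 1.22e14 Hz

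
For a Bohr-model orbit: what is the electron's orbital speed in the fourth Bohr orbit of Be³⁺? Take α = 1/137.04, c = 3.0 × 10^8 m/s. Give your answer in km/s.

v_n = Zαc/n = 4 × 0.0073 × 3.0 × 10^8 / 4
    = 2200 km/s

2200 km/s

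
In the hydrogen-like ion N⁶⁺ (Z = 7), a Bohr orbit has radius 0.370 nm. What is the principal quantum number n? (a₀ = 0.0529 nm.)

7

r_n = n²a₀/Z ⇒ n² = rZ/a₀ = 0.370 × 7 / 0.0529 ≈ 48.96
n = 7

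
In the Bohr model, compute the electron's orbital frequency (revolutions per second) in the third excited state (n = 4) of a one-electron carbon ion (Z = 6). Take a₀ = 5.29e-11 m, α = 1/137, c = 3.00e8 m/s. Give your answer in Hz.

r = n²a₀/Z = 1.41e-10 m, v = Zαc/n = 3.28e6 m/s
f = v/(2πr) = 3.71e15 Hz

3.71e15 Hz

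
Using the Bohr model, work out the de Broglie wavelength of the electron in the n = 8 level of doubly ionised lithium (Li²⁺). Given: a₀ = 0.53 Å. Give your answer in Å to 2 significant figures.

8.9 Å

The Bohr quantisation condition is nλ = 2πr_n.
r_n = n²a₀/Z = 11 Å
λ = 2πr_n/n = 2π·11/8 = 8.9 Å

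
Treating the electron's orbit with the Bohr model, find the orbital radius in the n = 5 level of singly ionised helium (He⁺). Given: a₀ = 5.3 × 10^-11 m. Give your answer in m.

r_n = n²a₀/Z = 5² × 5.3 × 10^-11 / 2
    = 25 × 5.3 × 10^-11 / 2 = 6.6 × 10^-10 m

6.6 × 10^-10 m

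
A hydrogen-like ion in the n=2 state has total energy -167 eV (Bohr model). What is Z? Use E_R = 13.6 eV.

7

E_n = −E_R Z²/n² ⇒ Z² = −E_n n²/E_R = 167 × 2² / 13.6 ≈ 49.12
Z = 7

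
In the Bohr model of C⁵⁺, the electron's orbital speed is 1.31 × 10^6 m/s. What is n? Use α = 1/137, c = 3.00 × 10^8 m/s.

10

v_n = Zαc/n ⇒ n = Zαc/v = 6 × 0.00730 × 3.00 × 10^8 / 1.31 × 10^6 ≈ 10.03
n = 10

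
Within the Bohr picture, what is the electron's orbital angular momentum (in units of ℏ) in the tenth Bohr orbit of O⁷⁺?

10

L_n = nℏ, so L/ℏ = n = 10.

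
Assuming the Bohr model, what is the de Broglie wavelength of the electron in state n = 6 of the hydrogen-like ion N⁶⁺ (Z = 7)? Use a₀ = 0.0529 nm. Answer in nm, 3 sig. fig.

0.285 nm

The Bohr quantisation condition is nλ = 2πr_n.
r_n = n²a₀/Z = 0.272 nm
λ = 2πr_n/n = 2π·0.272/6 = 0.285 nm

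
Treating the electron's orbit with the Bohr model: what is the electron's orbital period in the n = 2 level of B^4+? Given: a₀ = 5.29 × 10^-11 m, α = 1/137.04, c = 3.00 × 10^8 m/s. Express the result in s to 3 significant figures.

4.86 × 10^-17 s

r = n²a₀/Z = 2²·5.29 × 10^-11/5 = 4.23 × 10^-11 m
v = Zαc/n = 5·0.00730·3.00 × 10^8/2 = 5.47 × 10^6 m/s
T = 2πr/v = 4.86 × 10^-17 s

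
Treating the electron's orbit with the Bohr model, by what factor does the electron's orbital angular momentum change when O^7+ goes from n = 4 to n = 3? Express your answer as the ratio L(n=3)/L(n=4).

3/4

L = nℏ depends only on n, so L ∝ n.
L(n=3)/L(n=4) = (3/4)^1 = 3/4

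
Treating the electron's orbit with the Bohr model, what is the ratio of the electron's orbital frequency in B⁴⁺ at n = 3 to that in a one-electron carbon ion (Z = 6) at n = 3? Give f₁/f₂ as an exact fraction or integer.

f ∝ Z^2 · n^-3
f₁/f₂ = (5/6)^2 · (3/3)^-3 = 25/36

25/36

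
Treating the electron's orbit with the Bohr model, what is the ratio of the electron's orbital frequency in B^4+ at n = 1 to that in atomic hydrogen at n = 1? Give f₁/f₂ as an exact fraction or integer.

25

f ∝ Z^2 · n^-3
f₁/f₂ = (5/1)^2 · (1/1)^-3 = 25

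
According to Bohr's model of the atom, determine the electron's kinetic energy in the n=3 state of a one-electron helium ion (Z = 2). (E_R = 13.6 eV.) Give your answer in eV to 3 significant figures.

For a Coulomb orbit the virial theorem gives K = −E_n.
E_n = −E_R·Z²/n², so K = E_R·Z²/n² = 13.6 × 2²/3² = 6.04 eV

6.04 eV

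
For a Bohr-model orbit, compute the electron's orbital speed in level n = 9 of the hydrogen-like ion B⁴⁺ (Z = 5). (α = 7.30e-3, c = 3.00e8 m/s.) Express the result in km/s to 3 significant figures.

v_n = Zαc/n = 5 × 0.00730 × 3.00e8 / 9
    = 1220 km/s

1220 km/s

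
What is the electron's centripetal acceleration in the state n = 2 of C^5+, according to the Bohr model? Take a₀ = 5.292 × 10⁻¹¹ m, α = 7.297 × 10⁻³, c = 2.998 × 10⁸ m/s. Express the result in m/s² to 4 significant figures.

r = n²a₀/Z = 3.528 × 10⁻¹¹ m, v = Zαc/n = 6.563 × 10⁶ m/s
a = v²/r = (6.563 × 10⁶)² / 3.528 × 10⁻¹¹ = 1.221 × 10²⁴ m/s²

1.221 × 10²⁴ m/s²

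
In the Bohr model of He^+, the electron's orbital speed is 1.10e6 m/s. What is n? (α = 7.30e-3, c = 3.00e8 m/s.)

v_n = Zαc/n ⇒ n = Zαc/v = 2 × 0.00730 × 3.00e8 / 1.10e6 ≈ 3.98
n = 4

4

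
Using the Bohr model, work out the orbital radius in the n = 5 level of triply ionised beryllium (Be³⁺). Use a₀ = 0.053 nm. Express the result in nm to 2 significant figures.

r_n = n²a₀/Z = 5² × 0.053 / 4
    = 25 × 0.053 / 4 = 0.33 nm

0.33 nm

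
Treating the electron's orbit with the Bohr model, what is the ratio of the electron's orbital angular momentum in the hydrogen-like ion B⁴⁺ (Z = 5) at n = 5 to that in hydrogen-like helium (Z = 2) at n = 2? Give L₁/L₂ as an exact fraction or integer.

5/2

L = nℏ is independent of Z.
L₁/L₂ = n₁/n₂ = 5/2 = 5/2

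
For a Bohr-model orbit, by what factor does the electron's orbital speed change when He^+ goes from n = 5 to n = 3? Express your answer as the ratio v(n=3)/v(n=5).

v ∝ Z^1 · n^-1; with Z fixed, v ∝ n^-1.
v(n=3)/v(n=5) = (3/5)^-1 = 5/3

5/3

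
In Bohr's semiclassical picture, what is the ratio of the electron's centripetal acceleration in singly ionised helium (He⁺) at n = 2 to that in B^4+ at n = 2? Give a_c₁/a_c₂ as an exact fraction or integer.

8/125

a_c ∝ Z^3 · n^-4
a_c₁/a_c₂ = (2/5)^3 · (2/2)^-4 = 8/125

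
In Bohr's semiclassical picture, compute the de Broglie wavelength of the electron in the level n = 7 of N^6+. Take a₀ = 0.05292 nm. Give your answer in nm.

The Bohr quantisation condition is nλ = 2πr_n.
r_n = n²a₀/Z = 0.3704 nm
λ = 2πr_n/n = 2π·0.3704/7 = 0.3325 nm

0.3325 nm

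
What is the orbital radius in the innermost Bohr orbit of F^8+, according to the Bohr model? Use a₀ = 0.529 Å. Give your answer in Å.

0.0588 Å

r_n = n²a₀/Z = 1² × 0.529 / 9
    = 1 × 0.529 / 9 = 0.0588 Å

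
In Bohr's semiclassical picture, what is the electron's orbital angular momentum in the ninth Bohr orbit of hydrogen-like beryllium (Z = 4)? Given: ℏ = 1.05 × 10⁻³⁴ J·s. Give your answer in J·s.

L_n = nℏ = 9 × 1.05 × 10⁻³⁴ = 9.45 × 10⁻³⁴ J·s

9.45 × 10⁻³⁴ J·s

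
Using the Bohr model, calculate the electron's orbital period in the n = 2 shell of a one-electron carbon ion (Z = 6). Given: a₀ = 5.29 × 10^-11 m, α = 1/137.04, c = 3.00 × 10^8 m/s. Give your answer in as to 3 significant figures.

33.7 as

r = n²a₀/Z = 2²·5.29 × 10^-11/6 = 3.53 × 10^-11 m
v = Zαc/n = 6·0.00730·3.00 × 10^8/2 = 6.57 × 10^6 m/s
T = 2πr/v = 3.37 × 10^-17 s = 33.7 as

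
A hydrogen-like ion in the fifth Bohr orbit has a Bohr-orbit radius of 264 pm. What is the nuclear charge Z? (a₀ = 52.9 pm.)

r_n = n²a₀/Z ⇒ Z = n²a₀/r = 5² × 52.9 / 264 ≈ 5.01
Z = 5

5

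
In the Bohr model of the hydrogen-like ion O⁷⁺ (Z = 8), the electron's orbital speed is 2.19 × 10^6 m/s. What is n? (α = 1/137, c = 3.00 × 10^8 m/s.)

8

v_n = Zαc/n ⇒ n = Zαc/v = 8 × 0.00730 × 3.00 × 10^8 / 2.19 × 10^6 ≈ 8.00
n = 8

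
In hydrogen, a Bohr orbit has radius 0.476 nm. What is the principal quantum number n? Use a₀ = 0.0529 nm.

r_n = n²a₀/Z ⇒ n² = rZ/a₀ = 0.476 × 1 / 0.0529 ≈ 9.00
n = 3

3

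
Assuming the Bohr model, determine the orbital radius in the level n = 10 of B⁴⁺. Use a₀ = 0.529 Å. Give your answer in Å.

r_n = n²a₀/Z = 10² × 0.529 / 5
    = 100 × 0.529 / 5 = 10.6 Å

10.6 Å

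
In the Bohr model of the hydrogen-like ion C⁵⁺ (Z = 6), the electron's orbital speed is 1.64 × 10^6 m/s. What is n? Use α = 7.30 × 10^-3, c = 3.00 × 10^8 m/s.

v_n = Zαc/n ⇒ n = Zαc/v = 6 × 0.00730 × 3.00 × 10^8 / 1.64 × 10^6 ≈ 8.01
n = 8

8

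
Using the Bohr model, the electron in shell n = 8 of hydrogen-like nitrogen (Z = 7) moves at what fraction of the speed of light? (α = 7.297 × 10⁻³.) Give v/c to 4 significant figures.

v_n = Zαc/n, so v/c = Zα/n = 7 × 0.007297 / 8 = 0.006385

0.006385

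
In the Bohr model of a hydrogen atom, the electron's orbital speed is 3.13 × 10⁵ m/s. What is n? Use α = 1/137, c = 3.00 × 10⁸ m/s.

7

v_n = Zαc/n ⇒ n = Zαc/v = 1 × 0.00730 × 3.00 × 10⁸ / 3.13 × 10⁵ ≈ 7.00
n = 7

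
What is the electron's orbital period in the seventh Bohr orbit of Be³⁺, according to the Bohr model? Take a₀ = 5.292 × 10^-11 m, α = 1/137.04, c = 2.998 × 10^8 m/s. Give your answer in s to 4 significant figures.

r = n²a₀/Z = 7²·5.292 × 10^-11/4 = 6.483 × 10^-10 m
v = Zαc/n = 4·0.007297·2.998 × 10^8/7 = 1.250 × 10^6 m/s
T = 2πr/v = 3.258 × 10^-15 s

3.258 × 10^-15 s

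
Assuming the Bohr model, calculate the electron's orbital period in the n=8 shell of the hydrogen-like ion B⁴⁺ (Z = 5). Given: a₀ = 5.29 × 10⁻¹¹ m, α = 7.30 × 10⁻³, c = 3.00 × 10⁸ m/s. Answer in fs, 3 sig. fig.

r = n²a₀/Z = 8²·5.29 × 10⁻¹¹/5 = 6.77 × 10⁻¹⁰ m
v = Zαc/n = 5·0.00730·3.00 × 10⁸/8 = 1.37 × 10⁶ m/s
T = 2πr/v = 3.11 × 10⁻¹⁵ s = 3.11 fs

3.11 fs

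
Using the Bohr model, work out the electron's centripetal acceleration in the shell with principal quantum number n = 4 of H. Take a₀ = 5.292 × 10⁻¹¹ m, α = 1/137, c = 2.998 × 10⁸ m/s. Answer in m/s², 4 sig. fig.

3.535 × 10²⁰ m/s²

r = n²a₀/Z = 8.467 × 10⁻¹⁰ m, v = Zαc/n = 5.471 × 10⁵ m/s
a = v²/r = (5.471 × 10⁵)² / 8.467 × 10⁻¹⁰ = 3.535 × 10²⁰ m/s²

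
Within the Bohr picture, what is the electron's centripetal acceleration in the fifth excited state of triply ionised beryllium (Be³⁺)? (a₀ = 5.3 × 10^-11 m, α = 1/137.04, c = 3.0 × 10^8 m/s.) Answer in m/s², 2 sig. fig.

4.5 × 10^21 m/s²

r = n²a₀/Z = 4.8 × 10^-10 m, v = Zαc/n = 1.5 × 10^6 m/s
a = v²/r = (1.5 × 10^6)² / 4.8 × 10^-10 = 4.5 × 10^21 m/s²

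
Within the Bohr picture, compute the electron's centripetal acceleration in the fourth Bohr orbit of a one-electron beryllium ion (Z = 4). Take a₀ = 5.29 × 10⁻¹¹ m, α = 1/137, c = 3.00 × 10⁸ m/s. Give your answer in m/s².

r = n²a₀/Z = 2.12 × 10⁻¹⁰ m, v = Zαc/n = 2.19 × 10⁶ m/s
a = v²/r = (2.19 × 10⁶)² / 2.12 × 10⁻¹⁰ = 2.27 × 10²² m/s²

2.27 × 10²² m/s²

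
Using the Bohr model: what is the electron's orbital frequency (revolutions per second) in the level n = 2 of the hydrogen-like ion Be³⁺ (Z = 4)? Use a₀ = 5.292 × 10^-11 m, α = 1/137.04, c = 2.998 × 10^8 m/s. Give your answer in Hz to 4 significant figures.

1.316 × 10^16 Hz

r = n²a₀/Z = 5.292 × 10^-11 m, v = Zαc/n = 4.375 × 10^6 m/s
f = v/(2πr) = 1.316 × 10^16 Hz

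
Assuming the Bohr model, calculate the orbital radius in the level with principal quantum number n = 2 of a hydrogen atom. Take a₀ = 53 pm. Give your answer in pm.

210 pm

r_n = n²a₀/Z = 2² × 53 / 1
    = 4 × 53 / 1 = 210 pm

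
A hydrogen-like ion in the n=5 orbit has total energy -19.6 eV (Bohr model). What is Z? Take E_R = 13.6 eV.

E_n = −E_R Z²/n² ⇒ Z² = −E_n n²/E_R = 19.6 × 5² / 13.6 ≈ 36.03
Z = 6

6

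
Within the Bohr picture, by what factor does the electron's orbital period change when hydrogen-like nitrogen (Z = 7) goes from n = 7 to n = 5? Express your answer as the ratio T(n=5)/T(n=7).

125/343

T ∝ Z^-2 · n^3; with Z fixed, T ∝ n^3.
T(n=5)/T(n=7) = (5/7)^3 = 125/343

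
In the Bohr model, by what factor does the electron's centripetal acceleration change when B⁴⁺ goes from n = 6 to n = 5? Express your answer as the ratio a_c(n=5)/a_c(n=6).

a_c ∝ Z^3 · n^-4; with Z fixed, a_c ∝ n^-4.
a_c(n=5)/a_c(n=6) = (5/6)^-4 = 1296/625

1296/625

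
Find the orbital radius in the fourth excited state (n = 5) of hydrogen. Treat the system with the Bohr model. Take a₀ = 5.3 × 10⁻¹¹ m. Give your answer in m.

r_n = n²a₀/Z = 5² × 5.3 × 10⁻¹¹ / 1
    = 25 × 5.3 × 10⁻¹¹ / 1 = 1.3 × 10⁻⁹ m

1.3 × 10⁻⁹ m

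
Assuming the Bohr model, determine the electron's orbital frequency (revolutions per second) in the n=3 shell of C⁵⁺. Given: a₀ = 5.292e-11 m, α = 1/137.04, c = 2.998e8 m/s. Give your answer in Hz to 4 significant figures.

8.772e15 Hz

r = n²a₀/Z = 7.938e-11 m, v = Zαc/n = 4.375e6 m/s
f = v/(2πr) = 8.772e15 Hz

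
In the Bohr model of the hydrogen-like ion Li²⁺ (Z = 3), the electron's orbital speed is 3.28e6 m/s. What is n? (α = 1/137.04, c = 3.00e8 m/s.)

2

v_n = Zαc/n ⇒ n = Zαc/v = 3 × 0.00730 × 3.00e8 / 3.28e6 ≈ 2.00
n = 2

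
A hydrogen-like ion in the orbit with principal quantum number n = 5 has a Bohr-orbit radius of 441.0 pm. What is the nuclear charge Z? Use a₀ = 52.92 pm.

r_n = n²a₀/Z ⇒ Z = n²a₀/r = 5² × 52.92 / 441.0 ≈ 3.00
Z = 3

3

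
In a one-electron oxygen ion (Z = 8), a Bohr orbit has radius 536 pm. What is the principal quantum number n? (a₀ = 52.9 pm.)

r_n = n²a₀/Z ⇒ n² = rZ/a₀ = 536 × 8 / 52.9 ≈ 81.06
n = 9

9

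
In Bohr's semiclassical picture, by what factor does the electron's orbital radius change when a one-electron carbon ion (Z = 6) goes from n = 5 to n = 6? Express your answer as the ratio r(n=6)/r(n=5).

r ∝ Z^-1 · n^2; with Z fixed, r ∝ n^2.
r(n=6)/r(n=5) = (6/5)^2 = 36/25

36/25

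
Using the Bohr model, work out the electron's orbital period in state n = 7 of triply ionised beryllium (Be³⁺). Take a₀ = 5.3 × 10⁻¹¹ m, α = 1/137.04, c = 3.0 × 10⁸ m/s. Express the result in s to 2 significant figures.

3.3 × 10⁻¹⁵ s

r = n²a₀/Z = 7²·5.3 × 10⁻¹¹/4 = 6.5 × 10⁻¹⁰ m
v = Zαc/n = 4·0.0073·3.0 × 10⁸/7 = 1.3 × 10⁶ m/s
T = 2πr/v = 3.3 × 10⁻¹⁵ s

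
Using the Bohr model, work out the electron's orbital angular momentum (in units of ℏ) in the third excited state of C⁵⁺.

4

L_n = nℏ, so L/ℏ = n = 4.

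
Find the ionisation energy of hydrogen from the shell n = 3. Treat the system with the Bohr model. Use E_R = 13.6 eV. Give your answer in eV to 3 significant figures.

E_n = −E_R·Z²/n² = −13.6 × 1²/3² eV = -1.51 eV
Ionisation energy = −E_n = 1.51 eV

1.51 eV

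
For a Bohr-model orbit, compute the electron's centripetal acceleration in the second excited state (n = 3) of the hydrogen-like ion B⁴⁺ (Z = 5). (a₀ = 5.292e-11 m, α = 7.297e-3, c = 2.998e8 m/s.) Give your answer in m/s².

r = n²a₀/Z = 9.526e-11 m, v = Zαc/n = 3.646e6 m/s
a = v²/r = (3.646e6)² / 9.526e-11 = 1.396e23 m/s²

1.396e23 m/s²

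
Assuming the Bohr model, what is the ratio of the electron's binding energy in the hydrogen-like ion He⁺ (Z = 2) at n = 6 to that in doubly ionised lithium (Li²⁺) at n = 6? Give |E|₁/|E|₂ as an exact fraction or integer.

|E| ∝ Z^2 · n^-2
|E|₁/|E|₂ = (2/3)^2 · (6/6)^-2 = 4/9

4/9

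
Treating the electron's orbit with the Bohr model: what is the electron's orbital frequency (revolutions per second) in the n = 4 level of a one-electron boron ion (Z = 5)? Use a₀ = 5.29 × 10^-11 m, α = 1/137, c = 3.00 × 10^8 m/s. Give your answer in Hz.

2.57 × 10^15 Hz

r = n²a₀/Z = 1.69 × 10^-10 m, v = Zαc/n = 2.74 × 10^6 m/s
f = v/(2πr) = 2.57 × 10^15 Hz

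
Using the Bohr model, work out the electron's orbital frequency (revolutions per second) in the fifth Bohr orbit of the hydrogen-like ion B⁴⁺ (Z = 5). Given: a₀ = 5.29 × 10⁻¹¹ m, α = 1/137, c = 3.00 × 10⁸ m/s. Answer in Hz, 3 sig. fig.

1.32 × 10¹⁵ Hz

r = n²a₀/Z = 2.64 × 10⁻¹⁰ m, v = Zαc/n = 2.19 × 10⁶ m/s
f = v/(2πr) = 1.32 × 10¹⁵ Hz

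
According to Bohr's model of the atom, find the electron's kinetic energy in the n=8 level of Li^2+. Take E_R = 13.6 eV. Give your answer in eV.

1.91 eV

For a Coulomb orbit the virial theorem gives K = −E_n.
E_n = −E_R·Z²/n², so K = E_R·Z²/n² = 13.6 × 3²/8² = 1.91 eV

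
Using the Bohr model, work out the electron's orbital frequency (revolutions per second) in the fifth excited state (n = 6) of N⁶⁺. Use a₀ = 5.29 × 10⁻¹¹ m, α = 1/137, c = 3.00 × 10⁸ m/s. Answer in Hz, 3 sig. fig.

1.49 × 10¹⁵ Hz

r = n²a₀/Z = 2.72 × 10⁻¹⁰ m, v = Zαc/n = 2.55 × 10⁶ m/s
f = v/(2πr) = 1.49 × 10¹⁵ Hz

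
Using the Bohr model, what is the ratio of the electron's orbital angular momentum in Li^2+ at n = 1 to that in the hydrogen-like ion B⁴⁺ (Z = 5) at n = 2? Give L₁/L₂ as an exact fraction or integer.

1/2

L = nℏ is independent of Z.
L₁/L₂ = n₁/n₂ = 1/2 = 1/2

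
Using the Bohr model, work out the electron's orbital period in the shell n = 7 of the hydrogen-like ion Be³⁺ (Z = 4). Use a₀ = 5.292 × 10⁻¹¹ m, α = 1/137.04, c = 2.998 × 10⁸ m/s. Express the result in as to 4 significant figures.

r = n²a₀/Z = 7²·5.292 × 10⁻¹¹/4 = 6.483 × 10⁻¹⁰ m
v = Zαc/n = 4·0.007297·2.998 × 10⁸/7 = 1.250 × 10⁶ m/s
T = 2πr/v = 3.258 × 10⁻¹⁵ s = 3258 as

3258 as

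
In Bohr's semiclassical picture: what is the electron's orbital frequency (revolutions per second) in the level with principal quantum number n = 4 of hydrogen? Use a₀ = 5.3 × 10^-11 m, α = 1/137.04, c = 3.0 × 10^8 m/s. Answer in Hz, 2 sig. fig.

r = n²a₀/Z = 8.5 × 10^-10 m, v = Zαc/n = 5.5 × 10^5 m/s
f = v/(2πr) = 1.0 × 10^14 Hz

1.0 × 10^14 Hz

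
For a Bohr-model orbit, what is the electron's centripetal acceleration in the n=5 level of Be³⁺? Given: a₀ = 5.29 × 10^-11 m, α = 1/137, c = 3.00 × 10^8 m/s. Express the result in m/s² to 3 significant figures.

r = n²a₀/Z = 3.31 × 10^-10 m, v = Zαc/n = 1.75 × 10^6 m/s
a = v²/r = (1.75 × 10^6)² / 3.31 × 10^-10 = 9.28 × 10^21 m/s²

9.28 × 10^21 m/s²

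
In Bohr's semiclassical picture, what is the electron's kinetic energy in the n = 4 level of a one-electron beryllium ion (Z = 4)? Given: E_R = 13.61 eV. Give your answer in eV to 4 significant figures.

For a Coulomb orbit the virial theorem gives K = −E_n.
E_n = −E_R·Z²/n², so K = E_R·Z²/n² = 13.61 × 4²/4² = 13.61 eV

13.61 eV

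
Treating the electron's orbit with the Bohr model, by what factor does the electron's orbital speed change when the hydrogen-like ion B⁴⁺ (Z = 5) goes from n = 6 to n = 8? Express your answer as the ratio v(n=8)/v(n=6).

v ∝ Z^1 · n^-1; with Z fixed, v ∝ n^-1.
v(n=8)/v(n=6) = (8/6)^-1 = 3/4

3/4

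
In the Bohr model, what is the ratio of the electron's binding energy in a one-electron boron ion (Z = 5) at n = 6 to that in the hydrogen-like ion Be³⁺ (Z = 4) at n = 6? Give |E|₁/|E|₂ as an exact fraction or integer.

|E| ∝ Z^2 · n^-2
|E|₁/|E|₂ = (5/4)^2 · (6/6)^-2 = 25/16

25/16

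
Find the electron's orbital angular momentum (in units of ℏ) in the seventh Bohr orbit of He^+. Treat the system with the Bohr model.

L_n = nℏ, so L/ℏ = n = 7.

7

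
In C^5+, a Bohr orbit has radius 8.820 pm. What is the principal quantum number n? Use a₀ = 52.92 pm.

1

r_n = n²a₀/Z ⇒ n² = rZ/a₀ = 8.820 × 6 / 52.92 ≈ 1.00
n = 1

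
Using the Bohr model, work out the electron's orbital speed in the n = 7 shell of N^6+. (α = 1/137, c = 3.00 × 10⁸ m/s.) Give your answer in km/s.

2190 km/s

v_n = Zαc/n = 7 × 0.00730 × 3.00 × 10⁸ / 7
    = 2190 km/s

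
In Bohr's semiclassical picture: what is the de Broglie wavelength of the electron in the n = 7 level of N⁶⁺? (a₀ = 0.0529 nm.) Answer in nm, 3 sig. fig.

0.332 nm

The Bohr quantisation condition is nλ = 2πr_n.
r_n = n²a₀/Z = 0.370 nm
λ = 2πr_n/n = 2π·0.370/7 = 0.332 nm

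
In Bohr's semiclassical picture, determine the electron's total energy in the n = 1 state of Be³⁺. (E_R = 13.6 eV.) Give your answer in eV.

-218 eV

E_n = −E_R·Z²/n² = −13.6 × 4²/1² = -218 eV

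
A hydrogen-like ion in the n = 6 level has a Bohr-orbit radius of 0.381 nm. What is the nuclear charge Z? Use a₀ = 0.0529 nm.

5

r_n = n²a₀/Z ⇒ Z = n²a₀/r = 6² × 0.0529 / 0.381 ≈ 5.00
Z = 5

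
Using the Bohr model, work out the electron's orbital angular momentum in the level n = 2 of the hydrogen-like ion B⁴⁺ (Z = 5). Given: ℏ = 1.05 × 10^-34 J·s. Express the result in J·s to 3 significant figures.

2.10 × 10^-34 J·s

L_n = nℏ = 2 × 1.05 × 10^-34 = 2.10 × 10^-34 J·s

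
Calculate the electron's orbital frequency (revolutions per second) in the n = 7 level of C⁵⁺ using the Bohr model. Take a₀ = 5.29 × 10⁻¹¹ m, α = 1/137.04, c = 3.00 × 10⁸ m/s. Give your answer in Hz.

6.91 × 10¹⁴ Hz

r = n²a₀/Z = 4.32 × 10⁻¹⁰ m, v = Zαc/n = 1.88 × 10⁶ m/s
f = v/(2πr) = 6.91 × 10¹⁴ Hz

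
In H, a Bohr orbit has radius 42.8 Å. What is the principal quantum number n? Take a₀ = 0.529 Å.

r_n = n²a₀/Z ⇒ n² = rZ/a₀ = 42.8 × 1 / 0.529 ≈ 80.91
n = 9

9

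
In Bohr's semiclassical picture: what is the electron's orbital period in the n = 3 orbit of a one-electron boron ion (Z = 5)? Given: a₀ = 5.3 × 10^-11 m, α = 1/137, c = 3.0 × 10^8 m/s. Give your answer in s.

r = n²a₀/Z = 3²·5.3 × 10^-11/5 = 9.5 × 10^-11 m
v = Zαc/n = 5·0.0073·3.0 × 10^8/3 = 3.6 × 10^6 m/s
T = 2πr/v = 1.6 × 10^-16 s

1.6 × 10^-16 s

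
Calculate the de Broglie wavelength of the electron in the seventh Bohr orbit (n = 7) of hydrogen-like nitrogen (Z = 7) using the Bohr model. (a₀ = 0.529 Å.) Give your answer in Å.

3.32 Å

The Bohr quantisation condition is nλ = 2πr_n.
r_n = n²a₀/Z = 3.70 Å
λ = 2πr_n/n = 2π·3.70/7 = 3.32 Å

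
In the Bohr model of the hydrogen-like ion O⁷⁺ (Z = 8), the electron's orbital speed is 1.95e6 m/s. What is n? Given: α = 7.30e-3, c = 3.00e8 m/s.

9

v_n = Zαc/n ⇒ n = Zαc/v = 8 × 0.00730 × 3.00e8 / 1.95e6 ≈ 8.98
n = 9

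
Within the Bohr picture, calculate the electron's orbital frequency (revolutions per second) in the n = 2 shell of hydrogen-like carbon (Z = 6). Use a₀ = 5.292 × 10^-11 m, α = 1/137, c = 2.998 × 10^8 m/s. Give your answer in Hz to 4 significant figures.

r = n²a₀/Z = 3.528 × 10^-11 m, v = Zαc/n = 6.565 × 10^6 m/s
f = v/(2πr) = 2.962 × 10^16 Hz

2.962 × 10^16 Hz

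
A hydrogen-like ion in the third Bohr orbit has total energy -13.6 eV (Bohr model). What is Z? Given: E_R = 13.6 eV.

E_n = −E_R Z²/n² ⇒ Z² = −E_n n²/E_R = 13.6 × 3² / 13.6 ≈ 9.00
Z = 3

3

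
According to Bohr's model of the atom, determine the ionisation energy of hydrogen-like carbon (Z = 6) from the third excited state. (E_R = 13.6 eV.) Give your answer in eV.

30.6 eV

E_n = −E_R·Z²/n² = −13.6 × 6²/4² eV = -30.6 eV
Ionisation energy = −E_n = 30.6 eV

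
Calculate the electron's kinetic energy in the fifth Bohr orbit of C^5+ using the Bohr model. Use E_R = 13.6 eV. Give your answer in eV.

For a Coulomb orbit the virial theorem gives K = −E_n.
E_n = −E_R·Z²/n², so K = E_R·Z²/n² = 13.6 × 6²/5² = 19.6 eV

19.6 eV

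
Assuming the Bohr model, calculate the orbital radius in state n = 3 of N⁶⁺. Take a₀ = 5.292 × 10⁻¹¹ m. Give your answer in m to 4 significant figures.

6.804 × 10⁻¹¹ m

r_n = n²a₀/Z = 3² × 5.292 × 10⁻¹¹ / 7
    = 9 × 5.292 × 10⁻¹¹ / 7 = 6.804 × 10⁻¹¹ m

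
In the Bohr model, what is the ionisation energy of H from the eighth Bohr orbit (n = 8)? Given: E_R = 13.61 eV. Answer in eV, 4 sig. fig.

0.2127 eV

E_n = −E_R·Z²/n² = −13.61 × 1²/8² eV = -0.2127 eV
Ionisation energy = −E_n = 0.2127 eV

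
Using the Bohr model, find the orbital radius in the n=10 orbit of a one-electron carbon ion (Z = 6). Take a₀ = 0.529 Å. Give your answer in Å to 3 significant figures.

r_n = n²a₀/Z = 10² × 0.529 / 6
    = 100 × 0.529 / 6 = 8.82 Å

8.82 Å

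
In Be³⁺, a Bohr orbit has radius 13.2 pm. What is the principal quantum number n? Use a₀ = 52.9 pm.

r_n = n²a₀/Z ⇒ n² = rZ/a₀ = 13.2 × 4 / 52.9 ≈ 1.00
n = 1

1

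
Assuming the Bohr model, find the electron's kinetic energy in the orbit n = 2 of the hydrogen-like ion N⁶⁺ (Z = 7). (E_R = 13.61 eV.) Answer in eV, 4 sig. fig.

166.7 eV

For a Coulomb orbit the virial theorem gives K = −E_n.
E_n = −E_R·Z²/n², so K = E_R·Z²/n² = 13.61 × 7²/2² = 166.7 eV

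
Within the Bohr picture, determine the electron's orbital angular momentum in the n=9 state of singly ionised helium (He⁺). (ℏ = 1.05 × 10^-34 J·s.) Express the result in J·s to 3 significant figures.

9.45 × 10^-34 J·s

L_n = nℏ = 9 × 1.05 × 10^-34 = 9.45 × 10^-34 J·s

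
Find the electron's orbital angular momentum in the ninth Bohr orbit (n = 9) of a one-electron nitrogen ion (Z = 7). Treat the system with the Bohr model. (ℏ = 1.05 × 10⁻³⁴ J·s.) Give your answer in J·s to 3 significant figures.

L_n = nℏ = 9 × 1.05 × 10⁻³⁴ = 9.45 × 10⁻³⁴ J·s

9.45 × 10⁻³⁴ J·s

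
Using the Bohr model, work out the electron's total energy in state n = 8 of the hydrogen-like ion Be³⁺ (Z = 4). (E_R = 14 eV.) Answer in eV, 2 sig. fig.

E_n = −E_R·Z²/n² = −14 × 4²/8² = -3.5 eV

-3.5 eV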